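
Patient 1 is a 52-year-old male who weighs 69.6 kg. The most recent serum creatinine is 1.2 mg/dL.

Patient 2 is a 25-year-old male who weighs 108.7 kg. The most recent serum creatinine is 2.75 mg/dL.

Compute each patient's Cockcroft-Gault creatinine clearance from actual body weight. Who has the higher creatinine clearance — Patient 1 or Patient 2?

Patient 1

Patient 1: CrCl = (140 − 52) × 69.6 / (72 × 1.2) = 6124.8 / 86.40 ≈ 70.9 mL/min
Patient 2: CrCl = (140 − 25) × 108.7 / (72 × 2.75) = 12500.5 / 198.00 ≈ 63.1 mL/min
70.9 vs 63.1 mL/min → Patient 1 is higher.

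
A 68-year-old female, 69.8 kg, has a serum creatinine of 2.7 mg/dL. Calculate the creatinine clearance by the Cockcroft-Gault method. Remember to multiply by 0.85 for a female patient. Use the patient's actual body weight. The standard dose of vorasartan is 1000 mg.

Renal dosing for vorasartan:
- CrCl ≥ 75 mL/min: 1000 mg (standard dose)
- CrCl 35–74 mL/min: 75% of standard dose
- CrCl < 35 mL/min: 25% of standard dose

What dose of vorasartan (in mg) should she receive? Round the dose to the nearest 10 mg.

250 mg

CrCl = (140 − 68) × 69.8 / (72 × 2.7) × 0.85 = 5025.6 / 194.40 × 0.85 ≈ 22.0 mL/min
CrCl ≈ 22 mL/min → bracket < 35 mL/min.
25% of 1000 mg = 250 mg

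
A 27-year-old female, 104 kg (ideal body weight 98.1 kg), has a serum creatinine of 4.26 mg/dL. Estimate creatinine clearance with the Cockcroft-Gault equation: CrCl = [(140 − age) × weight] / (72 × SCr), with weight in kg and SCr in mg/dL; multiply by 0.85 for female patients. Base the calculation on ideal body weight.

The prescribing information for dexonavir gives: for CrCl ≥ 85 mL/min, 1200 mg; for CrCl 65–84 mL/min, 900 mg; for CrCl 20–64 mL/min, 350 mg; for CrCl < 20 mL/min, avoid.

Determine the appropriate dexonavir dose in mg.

350 mg

CrCl = (140 − 27) × 98.1 / (72 × 4.26) × 0.85 = 11085.3 / 306.72 × 0.85 ≈ 30.7 mL/min
CrCl ≈ 31 mL/min → bracket 20–64 mL/min.
Dose for this bracket: 350 mg.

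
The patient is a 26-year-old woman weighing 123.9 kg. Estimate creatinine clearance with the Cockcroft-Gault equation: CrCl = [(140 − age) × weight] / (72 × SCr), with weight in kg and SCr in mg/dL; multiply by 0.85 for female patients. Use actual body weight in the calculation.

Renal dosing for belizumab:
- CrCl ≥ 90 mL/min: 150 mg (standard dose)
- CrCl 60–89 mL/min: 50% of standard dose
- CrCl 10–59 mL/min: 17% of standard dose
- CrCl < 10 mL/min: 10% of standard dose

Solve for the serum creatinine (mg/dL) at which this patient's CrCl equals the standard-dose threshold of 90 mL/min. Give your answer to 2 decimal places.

Standard dose requires CrCl ≥ 90 mL/min.
Set (140 − 26) × 123.9 × 0.85 / (72 × SCr) = 90
SCr = (140 − 26) × 123.9 × 0.85 / (72 × 90) = 1.853 mg/dL

1.85 mg/dL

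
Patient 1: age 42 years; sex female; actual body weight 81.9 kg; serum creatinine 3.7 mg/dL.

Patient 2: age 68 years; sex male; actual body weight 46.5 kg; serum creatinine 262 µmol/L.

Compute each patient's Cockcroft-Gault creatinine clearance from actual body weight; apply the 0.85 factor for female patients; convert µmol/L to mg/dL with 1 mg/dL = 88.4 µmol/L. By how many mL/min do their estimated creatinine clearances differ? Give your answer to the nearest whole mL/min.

Patient 1: CrCl = (140 − 42) × 81.9 / (72 × 3.7) × 0.85 = 8026.2 / 266.40 × 0.85 ≈ 25.6 mL/min
Patient 2: SCr = 262 / 88.4 = 2.964 mg/dL
Patient 2: CrCl = (140 − 68) × 46.5 / (72 × 2.964) = 3348.0 / 213.41 ≈ 15.7 mL/min
|25.6 − 15.7| = 9.9 mL/min

10 mL/min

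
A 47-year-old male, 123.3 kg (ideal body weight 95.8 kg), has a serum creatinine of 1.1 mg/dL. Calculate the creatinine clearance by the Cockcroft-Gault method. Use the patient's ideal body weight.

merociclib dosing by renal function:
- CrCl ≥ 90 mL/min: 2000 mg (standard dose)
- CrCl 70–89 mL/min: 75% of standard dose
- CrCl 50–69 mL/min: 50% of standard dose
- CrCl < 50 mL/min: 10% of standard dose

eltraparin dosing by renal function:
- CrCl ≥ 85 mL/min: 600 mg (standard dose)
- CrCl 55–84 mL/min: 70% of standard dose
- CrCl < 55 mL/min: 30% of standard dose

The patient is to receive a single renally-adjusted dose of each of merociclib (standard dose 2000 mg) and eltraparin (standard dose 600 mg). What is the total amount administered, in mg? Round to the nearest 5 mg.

CrCl = (140 − 47) × 95.8 / (72 × 1.1) = 8909.4 / 79.20 ≈ 112.5 mL/min
CrCl ≈ 112 mL/min.
merociclib: ≥ 90 mL/min → 100% of 2000 mg = 2000 mg.
eltraparin: ≥ 85 mL/min → 100% of 600 mg = 600 mg.
Total = 2000 + 600 = 2600 mg.

2600 mg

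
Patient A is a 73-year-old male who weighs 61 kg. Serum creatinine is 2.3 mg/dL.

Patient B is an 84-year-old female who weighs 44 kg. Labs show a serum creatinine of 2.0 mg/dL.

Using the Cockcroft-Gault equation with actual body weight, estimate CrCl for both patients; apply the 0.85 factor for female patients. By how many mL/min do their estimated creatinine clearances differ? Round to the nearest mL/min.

Patient A: CrCl = (140 − 73) × 61 / (72 × 2.3) = 4087.0 / 165.60 ≈ 24.7 mL/min
Patient B: CrCl = (140 − 84) × 44 / (72 × 2) × 0.85 = 2464.0 / 144.00 × 0.85 ≈ 14.5 mL/min
|24.7 − 14.5| = 10.2 mL/min

10 mL/min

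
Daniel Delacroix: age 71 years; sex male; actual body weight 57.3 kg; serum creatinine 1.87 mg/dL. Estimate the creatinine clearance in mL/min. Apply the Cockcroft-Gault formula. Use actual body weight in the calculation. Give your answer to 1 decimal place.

CrCl = (140 − 71) × 57.3 / (72 × 1.87) = 3953.7 / 134.64 ≈ 29.4 mL/min

29.4 mL/min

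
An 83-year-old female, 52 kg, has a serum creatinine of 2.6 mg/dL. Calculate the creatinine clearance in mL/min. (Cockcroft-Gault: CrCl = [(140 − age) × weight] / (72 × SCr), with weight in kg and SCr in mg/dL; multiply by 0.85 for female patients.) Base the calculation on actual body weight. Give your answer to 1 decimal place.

CrCl = (140 − 83) × 52 / (72 × 2.6) × 0.85 = 2964.0 / 187.20 × 0.85 ≈ 13.5 mL/min

13.5 mL/min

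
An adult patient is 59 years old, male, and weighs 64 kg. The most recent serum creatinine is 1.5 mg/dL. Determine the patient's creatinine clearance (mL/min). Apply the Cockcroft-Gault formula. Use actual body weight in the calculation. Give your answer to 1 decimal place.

48.0 mL/min

CrCl = (140 − 59) × 64 / (72 × 1.5) = 5184.0 / 108.00 ≈ 48.0 mL/min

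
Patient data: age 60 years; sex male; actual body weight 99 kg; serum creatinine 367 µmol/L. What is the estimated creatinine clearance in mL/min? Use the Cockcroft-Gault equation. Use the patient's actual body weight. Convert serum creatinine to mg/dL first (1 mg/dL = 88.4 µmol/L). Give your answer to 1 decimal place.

26.5 mL/min

SCr = 367 / 88.4 = 4.152 mg/dL
CrCl = (140 − 60) × 99 / (72 × 4.152) = 7920.0 / 298.94 ≈ 26.5 mL/min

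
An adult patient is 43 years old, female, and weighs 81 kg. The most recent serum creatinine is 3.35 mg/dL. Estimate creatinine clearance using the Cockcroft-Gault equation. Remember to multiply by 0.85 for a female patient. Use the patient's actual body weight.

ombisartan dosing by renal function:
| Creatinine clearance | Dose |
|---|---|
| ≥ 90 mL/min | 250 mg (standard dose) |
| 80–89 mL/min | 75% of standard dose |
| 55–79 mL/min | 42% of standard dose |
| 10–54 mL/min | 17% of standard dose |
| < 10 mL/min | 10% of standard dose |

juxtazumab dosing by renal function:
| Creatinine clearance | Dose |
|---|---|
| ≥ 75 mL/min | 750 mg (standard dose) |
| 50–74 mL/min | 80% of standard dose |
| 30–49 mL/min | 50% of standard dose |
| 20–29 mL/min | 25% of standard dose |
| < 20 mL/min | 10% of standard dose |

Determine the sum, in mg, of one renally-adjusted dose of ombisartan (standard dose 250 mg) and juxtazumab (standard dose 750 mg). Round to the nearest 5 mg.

230 mg

CrCl = (140 − 43) × 81 / (72 × 3.35) × 0.85 = 7857.0 / 241.20 × 0.85 ≈ 27.7 mL/min
CrCl ≈ 28 mL/min.
ombisartan: 10–54 mL/min → 17% of 250 mg = 42.5 mg.
juxtazumab: 20–29 mL/min → 25% of 750 mg = 187.5 mg.
Total = 42.5 + 187.5 = 230 mg.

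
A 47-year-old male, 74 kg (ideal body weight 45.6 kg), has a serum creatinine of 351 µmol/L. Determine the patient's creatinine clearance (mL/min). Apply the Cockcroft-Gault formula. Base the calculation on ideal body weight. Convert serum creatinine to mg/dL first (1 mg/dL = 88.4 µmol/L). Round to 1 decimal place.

14.8 mL/min

SCr = 351 / 88.4 = 3.971 mg/dL
CrCl = (140 − 47) × 45.6 / (72 × 3.971) = 4240.8 / 285.91 ≈ 14.8 mL/min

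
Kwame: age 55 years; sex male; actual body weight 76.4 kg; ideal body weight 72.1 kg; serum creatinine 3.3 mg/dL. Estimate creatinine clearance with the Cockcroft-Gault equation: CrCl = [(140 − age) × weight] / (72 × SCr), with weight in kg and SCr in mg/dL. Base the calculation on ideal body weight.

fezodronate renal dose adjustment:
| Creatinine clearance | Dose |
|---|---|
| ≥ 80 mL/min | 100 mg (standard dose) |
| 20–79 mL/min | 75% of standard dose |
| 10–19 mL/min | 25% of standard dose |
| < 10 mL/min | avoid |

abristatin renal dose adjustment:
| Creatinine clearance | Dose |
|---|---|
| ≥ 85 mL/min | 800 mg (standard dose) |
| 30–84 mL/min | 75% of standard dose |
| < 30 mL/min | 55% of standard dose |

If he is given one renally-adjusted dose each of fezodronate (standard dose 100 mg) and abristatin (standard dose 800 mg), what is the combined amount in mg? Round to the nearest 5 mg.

515 mg

CrCl = (140 − 55) × 72.1 / (72 × 3.3) = 6128.5 / 237.60 ≈ 25.8 mL/min
CrCl ≈ 26 mL/min.
fezodronate: 20–79 mL/min → 75% of 100 mg = 75 mg.
abristatin: < 30 mL/min → 55% of 800 mg = 440 mg.
Total = 75 + 440 = 515 mg.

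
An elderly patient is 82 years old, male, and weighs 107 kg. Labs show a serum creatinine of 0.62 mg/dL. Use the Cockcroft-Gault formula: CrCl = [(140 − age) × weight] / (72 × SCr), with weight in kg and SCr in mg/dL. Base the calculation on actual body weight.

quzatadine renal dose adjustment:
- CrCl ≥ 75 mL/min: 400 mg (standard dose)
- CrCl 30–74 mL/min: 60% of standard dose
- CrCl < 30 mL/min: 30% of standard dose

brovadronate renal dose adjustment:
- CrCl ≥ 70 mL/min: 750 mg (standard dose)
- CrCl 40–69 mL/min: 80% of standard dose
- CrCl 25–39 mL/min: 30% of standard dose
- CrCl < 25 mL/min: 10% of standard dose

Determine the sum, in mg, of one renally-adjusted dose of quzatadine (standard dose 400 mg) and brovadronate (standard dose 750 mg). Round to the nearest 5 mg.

1150 mg

CrCl = (140 − 82) × 107 / (72 × 0.62) = 6206.0 / 44.64 ≈ 139.0 mL/min
CrCl ≈ 139 mL/min.
quzatadine: ≥ 75 mL/min → 100% of 400 mg = 400 mg.
brovadronate: ≥ 70 mL/min → 100% of 750 mg = 750 mg.
Total = 400 + 750 = 1150 mg.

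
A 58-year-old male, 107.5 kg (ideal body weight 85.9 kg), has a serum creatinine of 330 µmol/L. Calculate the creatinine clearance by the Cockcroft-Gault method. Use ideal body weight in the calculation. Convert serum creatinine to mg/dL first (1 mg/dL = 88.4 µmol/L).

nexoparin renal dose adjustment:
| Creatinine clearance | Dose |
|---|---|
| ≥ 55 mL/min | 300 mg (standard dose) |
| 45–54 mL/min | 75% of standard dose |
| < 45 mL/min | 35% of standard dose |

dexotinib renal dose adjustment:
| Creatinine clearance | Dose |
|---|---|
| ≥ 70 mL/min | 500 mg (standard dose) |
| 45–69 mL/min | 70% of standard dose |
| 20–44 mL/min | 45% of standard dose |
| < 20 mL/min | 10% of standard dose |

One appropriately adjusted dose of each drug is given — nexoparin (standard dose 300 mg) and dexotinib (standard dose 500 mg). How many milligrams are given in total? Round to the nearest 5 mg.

330 mg

SCr = 330 / 88.4 = 3.733 mg/dL
CrCl = (140 − 58) × 85.9 / (72 × 3.733) = 7043.8 / 268.78 ≈ 26.2 mL/min
CrCl ≈ 26 mL/min.
nexoparin: < 45 mL/min → 35% of 300 mg = 105 mg.
dexotinib: 20–44 mL/min → 45% of 500 mg = 225 mg.
Total = 105 + 225 = 330 mg.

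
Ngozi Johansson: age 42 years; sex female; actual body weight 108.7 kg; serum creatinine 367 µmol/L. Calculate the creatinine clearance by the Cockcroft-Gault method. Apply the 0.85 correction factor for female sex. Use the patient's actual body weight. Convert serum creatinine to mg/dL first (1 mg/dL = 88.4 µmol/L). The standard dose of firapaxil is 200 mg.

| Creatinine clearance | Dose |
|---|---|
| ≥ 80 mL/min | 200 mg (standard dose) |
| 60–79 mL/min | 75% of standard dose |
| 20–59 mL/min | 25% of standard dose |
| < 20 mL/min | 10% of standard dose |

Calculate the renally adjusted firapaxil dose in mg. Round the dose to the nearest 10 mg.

50 mg

SCr = 367 / 88.4 = 4.152 mg/dL
CrCl = (140 − 42) × 108.7 / (72 × 4.152) × 0.85 = 10652.6 / 298.94 × 0.85 ≈ 30.3 mL/min
CrCl ≈ 30 mL/min → bracket 20–59 mL/min.
25% of 200 mg = 50 mg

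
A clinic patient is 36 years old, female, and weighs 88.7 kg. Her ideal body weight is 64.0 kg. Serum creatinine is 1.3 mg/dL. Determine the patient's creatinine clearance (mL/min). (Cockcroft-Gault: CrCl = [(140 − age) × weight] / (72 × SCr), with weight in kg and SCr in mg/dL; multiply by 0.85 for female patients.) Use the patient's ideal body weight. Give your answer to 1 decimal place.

CrCl = (140 − 36) × 64 / (72 × 1.3) × 0.85 = 6656.0 / 93.60 × 0.85 ≈ 60.4 mL/min

60.4 mL/min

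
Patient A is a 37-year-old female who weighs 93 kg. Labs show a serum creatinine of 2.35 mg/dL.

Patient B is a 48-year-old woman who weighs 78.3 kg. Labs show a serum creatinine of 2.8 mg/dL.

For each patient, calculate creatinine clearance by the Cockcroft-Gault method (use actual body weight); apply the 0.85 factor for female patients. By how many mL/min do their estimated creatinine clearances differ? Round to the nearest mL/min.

Patient A: CrCl = (140 − 37) × 93 / (72 × 2.35) × 0.85 = 9579.0 / 169.20 × 0.85 ≈ 48.1 mL/min
Patient B: CrCl = (140 − 48) × 78.3 / (72 × 2.8) × 0.85 = 7203.6 / 201.60 × 0.85 ≈ 30.4 mL/min
|48.1 − 30.4| = 17.7 mL/min

18 mL/min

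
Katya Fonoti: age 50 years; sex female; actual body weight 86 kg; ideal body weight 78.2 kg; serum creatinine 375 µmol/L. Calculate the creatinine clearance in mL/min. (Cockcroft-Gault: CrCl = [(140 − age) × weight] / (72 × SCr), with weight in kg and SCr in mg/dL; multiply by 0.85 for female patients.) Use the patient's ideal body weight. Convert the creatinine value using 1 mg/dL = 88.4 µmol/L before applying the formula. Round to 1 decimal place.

19.6 mL/min

SCr = 375 / 88.4 = 4.242 mg/dL
CrCl = (140 − 50) × 78.2 / (72 × 4.242) × 0.85 = 7038.0 / 305.42 × 0.85 ≈ 19.6 mL/min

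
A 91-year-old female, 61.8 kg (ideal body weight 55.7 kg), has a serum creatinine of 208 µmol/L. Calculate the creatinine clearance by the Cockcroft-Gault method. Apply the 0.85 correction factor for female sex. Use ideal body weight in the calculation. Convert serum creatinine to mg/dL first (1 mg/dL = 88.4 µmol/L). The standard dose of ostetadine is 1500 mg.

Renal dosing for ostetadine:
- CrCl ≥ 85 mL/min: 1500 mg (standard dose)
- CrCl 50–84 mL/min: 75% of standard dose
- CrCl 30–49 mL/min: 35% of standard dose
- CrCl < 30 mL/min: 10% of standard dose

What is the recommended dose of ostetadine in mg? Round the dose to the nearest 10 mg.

150 mg

SCr = 208 / 88.4 = 2.353 mg/dL
CrCl = (140 − 91) × 55.7 / (72 × 2.353) × 0.85 = 2729.3 / 169.42 × 0.85 ≈ 13.7 mL/min
CrCl ≈ 14 mL/min → bracket < 30 mL/min.
10% of 1500 mg = 150 mg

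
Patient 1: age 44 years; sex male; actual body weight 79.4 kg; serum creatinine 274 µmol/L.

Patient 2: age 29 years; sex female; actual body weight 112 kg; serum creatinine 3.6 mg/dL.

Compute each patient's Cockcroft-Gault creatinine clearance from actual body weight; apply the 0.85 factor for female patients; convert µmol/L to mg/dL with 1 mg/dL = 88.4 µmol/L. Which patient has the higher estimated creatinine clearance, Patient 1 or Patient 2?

Patient 1: SCr = 274 / 88.4 = 3.1 mg/dL
Patient 1: CrCl = (140 − 44) × 79.4 / (72 × 3.1) = 7622.4 / 223.20 ≈ 34.2 mL/min
Patient 2: CrCl = (140 − 29) × 112 / (72 × 3.6) × 0.85 = 12432.0 / 259.20 × 0.85 ≈ 40.8 mL/min
34.2 vs 40.8 mL/min → Patient 2 is higher.

Patient 2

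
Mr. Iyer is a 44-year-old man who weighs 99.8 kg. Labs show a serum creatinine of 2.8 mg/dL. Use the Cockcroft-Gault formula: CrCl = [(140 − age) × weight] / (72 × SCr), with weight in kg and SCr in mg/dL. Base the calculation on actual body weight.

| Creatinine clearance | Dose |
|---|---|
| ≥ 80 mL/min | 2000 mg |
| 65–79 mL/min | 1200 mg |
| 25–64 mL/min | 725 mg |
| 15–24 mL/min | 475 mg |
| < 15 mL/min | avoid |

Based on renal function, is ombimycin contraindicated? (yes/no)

no

CrCl = (140 − 44) × 99.8 / (72 × 2.8) = 9580.8 / 201.60 ≈ 47.5 mL/min
CrCl ≈ 48 mL/min, which is ≥ 15 mL/min.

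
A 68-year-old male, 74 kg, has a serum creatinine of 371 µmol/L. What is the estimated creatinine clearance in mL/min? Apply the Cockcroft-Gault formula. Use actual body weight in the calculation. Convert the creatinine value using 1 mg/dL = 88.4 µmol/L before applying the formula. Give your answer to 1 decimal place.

SCr = 371 / 88.4 = 4.197 mg/dL
CrCl = (140 − 68) × 74 / (72 × 4.197) = 5328.0 / 302.18 ≈ 17.6 mL/min

17.6 mL/min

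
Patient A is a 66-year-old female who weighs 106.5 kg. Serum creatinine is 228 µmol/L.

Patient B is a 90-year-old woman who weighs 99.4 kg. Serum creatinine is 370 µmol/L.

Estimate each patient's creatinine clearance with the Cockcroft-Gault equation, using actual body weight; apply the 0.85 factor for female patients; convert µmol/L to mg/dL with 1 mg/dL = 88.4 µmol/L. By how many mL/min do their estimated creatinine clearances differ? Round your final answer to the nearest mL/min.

22 mL/min

Patient A: SCr = 228 / 88.4 = 2.579 mg/dL
Patient A: CrCl = (140 − 66) × 106.5 / (72 × 2.579) × 0.85 = 7881.0 / 185.69 × 0.85 ≈ 36.1 mL/min
Patient B: SCr = 370 / 88.4 = 4.186 mg/dL
Patient B: CrCl = (140 − 90) × 99.4 / (72 × 4.186) × 0.85 = 4970.0 / 301.39 × 0.85 ≈ 14.0 mL/min
|36.1 − 14.0| = 22.1 mL/min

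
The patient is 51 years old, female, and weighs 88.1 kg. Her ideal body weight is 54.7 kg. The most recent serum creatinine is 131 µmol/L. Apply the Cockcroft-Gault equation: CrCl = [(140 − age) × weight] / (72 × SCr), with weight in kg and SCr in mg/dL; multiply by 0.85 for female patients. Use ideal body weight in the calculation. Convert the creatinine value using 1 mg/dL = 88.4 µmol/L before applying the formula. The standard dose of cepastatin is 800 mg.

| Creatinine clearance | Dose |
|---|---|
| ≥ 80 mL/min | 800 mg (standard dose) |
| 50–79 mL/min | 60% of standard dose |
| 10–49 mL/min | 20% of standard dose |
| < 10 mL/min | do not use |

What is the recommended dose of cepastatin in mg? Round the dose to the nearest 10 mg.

SCr = 131 / 88.4 = 1.482 mg/dL
CrCl = (140 − 51) × 54.7 / (72 × 1.482) × 0.85 = 4868.3 / 106.70 × 0.85 ≈ 38.8 mL/min
CrCl ≈ 39 mL/min → bracket 10–49 mL/min.
20% of 800 mg = 160 mg

160 mg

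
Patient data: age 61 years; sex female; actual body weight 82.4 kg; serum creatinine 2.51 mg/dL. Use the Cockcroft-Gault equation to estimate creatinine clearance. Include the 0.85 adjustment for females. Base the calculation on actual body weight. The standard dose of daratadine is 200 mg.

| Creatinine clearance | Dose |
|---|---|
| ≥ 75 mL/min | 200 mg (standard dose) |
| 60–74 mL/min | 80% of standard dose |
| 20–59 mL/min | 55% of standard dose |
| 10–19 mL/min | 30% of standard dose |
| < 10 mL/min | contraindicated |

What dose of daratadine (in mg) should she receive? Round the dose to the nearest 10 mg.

CrCl = (140 − 61) × 82.4 / (72 × 2.51) × 0.85 = 6509.6 / 180.72 × 0.85 ≈ 30.6 mL/min
CrCl ≈ 31 mL/min → bracket 20–59 mL/min.
55% of 200 mg = 110 mg

110 mg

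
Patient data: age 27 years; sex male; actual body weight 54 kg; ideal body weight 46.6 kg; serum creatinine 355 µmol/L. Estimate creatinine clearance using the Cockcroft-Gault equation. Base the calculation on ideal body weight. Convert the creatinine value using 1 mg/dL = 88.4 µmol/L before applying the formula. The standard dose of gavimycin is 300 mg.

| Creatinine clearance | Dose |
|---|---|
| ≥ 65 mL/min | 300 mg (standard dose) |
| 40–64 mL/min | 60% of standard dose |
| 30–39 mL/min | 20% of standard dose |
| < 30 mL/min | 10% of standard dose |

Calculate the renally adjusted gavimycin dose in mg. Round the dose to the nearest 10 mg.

30 mg

SCr = 355 / 88.4 = 4.016 mg/dL
CrCl = (140 − 27) × 46.6 / (72 × 4.016) = 5265.8 / 289.15 ≈ 18.2 mL/min
CrCl ≈ 18 mL/min → bracket < 30 mL/min.
10% of 300 mg = 30 mg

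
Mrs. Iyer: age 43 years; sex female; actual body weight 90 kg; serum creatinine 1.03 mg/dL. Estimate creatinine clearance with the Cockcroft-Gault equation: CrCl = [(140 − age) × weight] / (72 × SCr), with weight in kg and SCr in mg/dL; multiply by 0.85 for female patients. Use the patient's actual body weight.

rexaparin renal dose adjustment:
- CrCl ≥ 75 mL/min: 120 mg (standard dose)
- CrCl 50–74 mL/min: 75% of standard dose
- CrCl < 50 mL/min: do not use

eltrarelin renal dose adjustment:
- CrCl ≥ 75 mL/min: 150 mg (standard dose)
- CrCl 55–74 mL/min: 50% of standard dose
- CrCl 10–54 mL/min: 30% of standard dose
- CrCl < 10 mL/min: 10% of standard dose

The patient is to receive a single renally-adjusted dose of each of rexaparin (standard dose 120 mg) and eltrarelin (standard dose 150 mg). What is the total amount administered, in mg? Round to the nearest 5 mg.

270 mg

CrCl = (140 − 43) × 90 / (72 × 1.03) × 0.85 = 8730.0 / 74.16 × 0.85 ≈ 100.1 mL/min
CrCl ≈ 100 mL/min.
rexaparin: ≥ 75 mL/min → 100% of 120 mg = 120 mg.
eltrarelin: ≥ 75 mL/min → 100% of 150 mg = 150 mg.
Total = 120 + 150 = 270 mg.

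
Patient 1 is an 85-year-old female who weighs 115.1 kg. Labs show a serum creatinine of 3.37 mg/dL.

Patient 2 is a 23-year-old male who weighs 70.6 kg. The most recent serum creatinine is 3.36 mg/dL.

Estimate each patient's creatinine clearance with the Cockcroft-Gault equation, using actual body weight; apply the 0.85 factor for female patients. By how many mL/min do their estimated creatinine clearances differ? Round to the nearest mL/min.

Patient 1: CrCl = (140 − 85) × 115.1 / (72 × 3.37) × 0.85 = 6330.5 / 242.64 × 0.85 ≈ 22.2 mL/min
Patient 2: CrCl = (140 − 23) × 70.6 / (72 × 3.36) = 8260.2 / 241.92 ≈ 34.1 mL/min
|22.2 − 34.1| = 11.9 mL/min

12 mL/min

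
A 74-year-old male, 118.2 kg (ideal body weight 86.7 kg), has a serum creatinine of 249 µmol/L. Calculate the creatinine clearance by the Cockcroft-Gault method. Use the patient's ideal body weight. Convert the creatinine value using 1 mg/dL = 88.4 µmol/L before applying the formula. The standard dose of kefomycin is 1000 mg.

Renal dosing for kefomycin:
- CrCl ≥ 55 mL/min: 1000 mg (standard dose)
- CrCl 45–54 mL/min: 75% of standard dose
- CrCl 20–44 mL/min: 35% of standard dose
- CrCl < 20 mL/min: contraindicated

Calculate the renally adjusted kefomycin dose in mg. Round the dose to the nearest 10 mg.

350 mg

SCr = 249 / 88.4 = 2.817 mg/dL
CrCl = (140 − 74) × 86.7 / (72 × 2.817) = 5722.2 / 202.82 ≈ 28.2 mL/min
CrCl ≈ 28 mL/min → bracket 20–44 mL/min.
35% of 1000 mg = 350 mg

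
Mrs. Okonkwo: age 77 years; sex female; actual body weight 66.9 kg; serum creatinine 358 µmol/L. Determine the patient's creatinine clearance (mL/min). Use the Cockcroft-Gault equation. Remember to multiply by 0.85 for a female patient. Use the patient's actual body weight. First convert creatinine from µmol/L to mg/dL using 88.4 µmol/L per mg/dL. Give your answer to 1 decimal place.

SCr = 358 / 88.4 = 4.05 mg/dL
CrCl = (140 − 77) × 66.9 / (72 × 4.05) × 0.85 = 4214.7 / 291.60 × 0.85 ≈ 12.3 mL/min

12.3 mL/min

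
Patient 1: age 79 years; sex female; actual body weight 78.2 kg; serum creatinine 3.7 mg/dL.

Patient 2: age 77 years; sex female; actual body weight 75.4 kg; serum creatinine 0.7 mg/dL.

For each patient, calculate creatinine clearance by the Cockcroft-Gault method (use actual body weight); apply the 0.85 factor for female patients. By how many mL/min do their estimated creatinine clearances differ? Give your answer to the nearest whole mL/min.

65 mL/min

Patient 1: CrCl = (140 − 79) × 78.2 / (72 × 3.7) × 0.85 = 4770.2 / 266.40 × 0.85 ≈ 15.2 mL/min
Patient 2: CrCl = (140 − 77) × 75.4 / (72 × 0.7) × 0.85 = 4750.2 / 50.40 × 0.85 ≈ 80.1 mL/min
|15.2 − 80.1| = 64.9 mL/min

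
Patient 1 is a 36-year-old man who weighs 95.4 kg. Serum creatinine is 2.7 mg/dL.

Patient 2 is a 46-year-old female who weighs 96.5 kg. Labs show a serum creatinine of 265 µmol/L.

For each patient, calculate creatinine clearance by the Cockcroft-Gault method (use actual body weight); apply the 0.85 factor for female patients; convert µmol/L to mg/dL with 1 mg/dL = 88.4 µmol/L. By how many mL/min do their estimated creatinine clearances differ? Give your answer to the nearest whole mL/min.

Patient 1: CrCl = (140 − 36) × 95.4 / (72 × 2.7) = 9921.6 / 194.40 ≈ 51.0 mL/min
Patient 2: SCr = 265 / 88.4 = 2.998 mg/dL
Patient 2: CrCl = (140 − 46) × 96.5 / (72 × 2.998) × 0.85 = 9071.0 / 215.86 × 0.85 ≈ 35.7 mL/min
|51.0 − 35.7| = 15.3 mL/min

15 mL/min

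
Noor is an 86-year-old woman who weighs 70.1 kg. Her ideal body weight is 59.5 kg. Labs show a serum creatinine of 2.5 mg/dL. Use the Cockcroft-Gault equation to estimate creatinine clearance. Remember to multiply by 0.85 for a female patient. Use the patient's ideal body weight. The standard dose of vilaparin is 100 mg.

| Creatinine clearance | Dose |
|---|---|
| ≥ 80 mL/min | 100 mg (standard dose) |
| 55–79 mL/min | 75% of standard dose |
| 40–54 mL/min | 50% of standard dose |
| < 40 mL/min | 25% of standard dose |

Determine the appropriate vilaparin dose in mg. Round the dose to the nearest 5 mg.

CrCl = (140 − 86) × 59.5 / (72 × 2.5) × 0.85 = 3213.0 / 180.00 × 0.85 ≈ 15.2 mL/min
CrCl ≈ 15 mL/min → bracket < 40 mL/min.
25% of 100 mg = 25 mg

25 mg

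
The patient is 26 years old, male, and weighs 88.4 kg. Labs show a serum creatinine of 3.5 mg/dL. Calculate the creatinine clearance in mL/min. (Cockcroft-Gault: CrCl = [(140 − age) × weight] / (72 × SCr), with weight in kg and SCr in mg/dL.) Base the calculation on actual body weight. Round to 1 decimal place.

CrCl = (140 − 26) × 88.4 / (72 × 3.5) = 10077.6 / 252.00 ≈ 40.0 mL/min

40.0 mL/min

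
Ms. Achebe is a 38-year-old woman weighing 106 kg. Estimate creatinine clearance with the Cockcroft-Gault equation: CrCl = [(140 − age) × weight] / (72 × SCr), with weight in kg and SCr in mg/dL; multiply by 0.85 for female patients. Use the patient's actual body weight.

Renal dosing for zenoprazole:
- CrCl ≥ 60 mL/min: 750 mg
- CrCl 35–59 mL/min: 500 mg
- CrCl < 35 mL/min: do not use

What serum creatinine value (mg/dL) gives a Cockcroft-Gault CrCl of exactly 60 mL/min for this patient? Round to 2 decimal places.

2.13 mg/dL

Standard dose requires CrCl ≥ 60 mL/min.
Set (140 − 38) × 106 × 0.85 / (72 × SCr) = 60
SCr = (140 − 38) × 106 × 0.85 / (72 × 60) = 2.127 mg/dL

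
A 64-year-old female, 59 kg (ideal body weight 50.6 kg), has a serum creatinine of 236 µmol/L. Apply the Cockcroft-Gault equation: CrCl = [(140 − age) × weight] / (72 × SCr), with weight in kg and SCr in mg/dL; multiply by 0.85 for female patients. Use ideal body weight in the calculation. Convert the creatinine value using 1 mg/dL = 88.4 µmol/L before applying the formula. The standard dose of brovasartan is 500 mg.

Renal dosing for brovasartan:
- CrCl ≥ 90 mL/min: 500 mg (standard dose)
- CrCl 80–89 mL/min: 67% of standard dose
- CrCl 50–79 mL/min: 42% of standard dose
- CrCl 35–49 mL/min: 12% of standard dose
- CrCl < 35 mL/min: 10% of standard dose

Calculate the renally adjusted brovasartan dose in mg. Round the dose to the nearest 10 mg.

50 mg

SCr = 236 / 88.4 = 2.67 mg/dL
CrCl = (140 − 64) × 50.6 / (72 × 2.67) × 0.85 = 3845.6 / 192.24 × 0.85 ≈ 17.0 mL/min
CrCl ≈ 17 mL/min → bracket < 35 mL/min.
10% of 500 mg = 50 mg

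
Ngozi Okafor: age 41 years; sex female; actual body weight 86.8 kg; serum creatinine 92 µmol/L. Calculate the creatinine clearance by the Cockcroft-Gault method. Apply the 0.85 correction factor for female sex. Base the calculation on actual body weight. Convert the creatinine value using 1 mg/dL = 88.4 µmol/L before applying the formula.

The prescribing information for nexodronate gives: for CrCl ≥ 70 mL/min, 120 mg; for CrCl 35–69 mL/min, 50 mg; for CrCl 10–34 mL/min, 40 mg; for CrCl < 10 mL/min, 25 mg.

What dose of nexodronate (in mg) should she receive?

SCr = 92 / 88.4 = 1.041 mg/dL
CrCl = (140 − 41) × 86.8 / (72 × 1.041) × 0.85 = 8593.2 / 74.95 × 0.85 ≈ 97.5 mL/min
CrCl ≈ 97 mL/min → bracket ≥ 70 mL/min.
Dose for this bracket: 120 mg.

120 mg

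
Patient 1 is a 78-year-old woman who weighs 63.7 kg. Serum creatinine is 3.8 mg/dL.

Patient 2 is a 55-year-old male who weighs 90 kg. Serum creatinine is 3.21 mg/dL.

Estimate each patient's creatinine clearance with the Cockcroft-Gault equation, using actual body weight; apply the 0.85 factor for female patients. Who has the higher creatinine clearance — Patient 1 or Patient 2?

Patient 2

Patient 1: CrCl = (140 − 78) × 63.7 / (72 × 3.8) × 0.85 = 3949.4 / 273.60 × 0.85 ≈ 12.3 mL/min
Patient 2: CrCl = (140 − 55) × 90 / (72 × 3.21) = 7650.0 / 231.12 ≈ 33.1 mL/min
12.3 vs 33.1 mL/min → Patient 2 is higher.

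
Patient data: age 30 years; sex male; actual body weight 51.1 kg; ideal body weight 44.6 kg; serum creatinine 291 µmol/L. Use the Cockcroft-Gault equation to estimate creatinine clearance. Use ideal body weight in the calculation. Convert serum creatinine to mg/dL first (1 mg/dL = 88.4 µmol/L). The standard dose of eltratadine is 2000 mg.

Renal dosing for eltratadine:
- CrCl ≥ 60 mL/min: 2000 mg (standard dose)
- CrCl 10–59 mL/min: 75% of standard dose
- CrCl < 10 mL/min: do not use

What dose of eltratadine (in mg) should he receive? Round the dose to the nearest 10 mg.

1500 mg

SCr = 291 / 88.4 = 3.292 mg/dL
CrCl = (140 − 30) × 44.6 / (72 × 3.292) = 4906.0 / 237.02 ≈ 20.7 mL/min
CrCl ≈ 21 mL/min → bracket 10–59 mL/min.
75% of 2000 mg = 1500 mg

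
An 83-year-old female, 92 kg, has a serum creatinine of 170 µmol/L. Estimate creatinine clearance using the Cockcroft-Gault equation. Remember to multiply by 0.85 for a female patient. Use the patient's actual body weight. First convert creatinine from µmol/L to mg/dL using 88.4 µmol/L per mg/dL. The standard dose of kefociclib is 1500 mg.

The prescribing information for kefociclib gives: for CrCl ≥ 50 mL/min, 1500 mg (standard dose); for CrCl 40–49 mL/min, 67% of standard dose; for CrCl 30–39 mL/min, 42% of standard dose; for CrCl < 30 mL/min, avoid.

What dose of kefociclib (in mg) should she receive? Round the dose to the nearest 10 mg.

SCr = 170 / 88.4 = 1.923 mg/dL
CrCl = (140 − 83) × 92 / (72 × 1.923) × 0.85 = 5244.0 / 138.46 × 0.85 ≈ 32.2 mL/min
CrCl ≈ 32 mL/min → bracket 30–39 mL/min.
42% of 1500 mg = 630 mg

630 mg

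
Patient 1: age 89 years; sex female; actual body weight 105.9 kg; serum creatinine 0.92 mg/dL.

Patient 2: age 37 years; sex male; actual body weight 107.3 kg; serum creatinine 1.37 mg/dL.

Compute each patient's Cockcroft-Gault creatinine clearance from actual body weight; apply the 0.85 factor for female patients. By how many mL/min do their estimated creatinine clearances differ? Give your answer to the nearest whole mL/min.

43 mL/min

Patient 1: CrCl = (140 − 89) × 105.9 / (72 × 0.92) × 0.85 = 5400.9 / 66.24 × 0.85 ≈ 69.3 mL/min
Patient 2: CrCl = (140 − 37) × 107.3 / (72 × 1.37) = 11051.9 / 98.64 ≈ 112.0 mL/min
|69.3 − 112.0| = 42.7 mL/min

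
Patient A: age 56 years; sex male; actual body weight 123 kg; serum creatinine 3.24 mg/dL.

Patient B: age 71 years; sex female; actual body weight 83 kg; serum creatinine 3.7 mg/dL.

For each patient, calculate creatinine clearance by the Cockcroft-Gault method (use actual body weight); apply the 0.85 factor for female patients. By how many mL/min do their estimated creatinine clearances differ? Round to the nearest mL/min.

Patient A: CrCl = (140 − 56) × 123 / (72 × 3.24) = 10332.0 / 233.28 ≈ 44.3 mL/min
Patient B: CrCl = (140 − 71) × 83 / (72 × 3.7) × 0.85 = 5727.0 / 266.40 × 0.85 ≈ 18.3 mL/min
|44.3 − 18.3| = 26.0 mL/min

26 mL/min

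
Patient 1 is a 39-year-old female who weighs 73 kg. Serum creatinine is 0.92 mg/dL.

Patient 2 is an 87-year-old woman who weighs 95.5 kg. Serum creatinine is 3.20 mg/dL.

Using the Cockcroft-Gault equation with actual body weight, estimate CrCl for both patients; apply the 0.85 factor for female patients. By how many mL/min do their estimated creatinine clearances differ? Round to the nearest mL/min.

76 mL/min

Patient 1: CrCl = (140 − 39) × 73 / (72 × 0.92) × 0.85 = 7373.0 / 66.24 × 0.85 ≈ 94.6 mL/min
Patient 2: CrCl = (140 − 87) × 95.5 / (72 × 3.2) × 0.85 = 5061.5 / 230.40 × 0.85 ≈ 18.7 mL/min
|94.6 − 18.7| = 75.9 mL/min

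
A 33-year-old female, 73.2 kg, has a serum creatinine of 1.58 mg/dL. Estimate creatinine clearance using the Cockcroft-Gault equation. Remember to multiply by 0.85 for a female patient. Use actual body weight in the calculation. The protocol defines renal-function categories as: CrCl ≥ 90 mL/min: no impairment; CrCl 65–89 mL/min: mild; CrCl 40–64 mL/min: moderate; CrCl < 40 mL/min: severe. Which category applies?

CrCl = (140 − 33) × 73.2 / (72 × 1.58) × 0.85 = 7832.4 / 113.76 × 0.85 ≈ 58.5 mL/min
59 mL/min falls in the 'moderate' range.

moderate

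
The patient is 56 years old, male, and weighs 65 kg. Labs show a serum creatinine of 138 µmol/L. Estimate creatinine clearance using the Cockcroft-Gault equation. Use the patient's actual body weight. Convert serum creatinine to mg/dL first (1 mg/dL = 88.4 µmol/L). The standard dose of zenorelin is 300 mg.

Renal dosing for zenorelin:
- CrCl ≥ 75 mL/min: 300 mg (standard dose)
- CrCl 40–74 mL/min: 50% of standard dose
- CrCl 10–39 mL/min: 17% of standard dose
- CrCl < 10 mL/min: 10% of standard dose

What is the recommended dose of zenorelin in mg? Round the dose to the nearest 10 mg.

SCr = 138 / 88.4 = 1.561 mg/dL
CrCl = (140 − 56) × 65 / (72 × 1.561) = 5460.0 / 112.39 ≈ 48.6 mL/min
CrCl ≈ 49 mL/min → bracket 40–74 mL/min.
50% of 300 mg = 150 mg

150 mg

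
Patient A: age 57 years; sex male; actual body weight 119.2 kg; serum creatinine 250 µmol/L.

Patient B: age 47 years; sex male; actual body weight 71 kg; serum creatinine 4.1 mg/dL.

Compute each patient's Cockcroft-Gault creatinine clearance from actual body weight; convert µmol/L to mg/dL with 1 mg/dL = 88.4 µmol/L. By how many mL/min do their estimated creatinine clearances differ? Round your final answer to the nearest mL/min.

26 mL/min

Patient A: SCr = 250 / 88.4 = 2.828 mg/dL
Patient A: CrCl = (140 − 57) × 119.2 / (72 × 2.828) = 9893.6 / 203.62 ≈ 48.6 mL/min
Patient B: CrCl = (140 − 47) × 71 / (72 × 4.1) = 6603.0 / 295.20 ≈ 22.4 mL/min
|48.6 − 22.4| = 26.2 mL/min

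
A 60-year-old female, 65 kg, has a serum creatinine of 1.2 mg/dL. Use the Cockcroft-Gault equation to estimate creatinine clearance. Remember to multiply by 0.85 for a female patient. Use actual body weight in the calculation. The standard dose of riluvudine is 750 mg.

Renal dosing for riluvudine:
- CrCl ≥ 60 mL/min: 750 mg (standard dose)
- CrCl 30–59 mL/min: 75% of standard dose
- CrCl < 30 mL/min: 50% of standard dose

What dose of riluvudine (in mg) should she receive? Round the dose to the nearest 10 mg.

560 mg

CrCl = (140 − 60) × 65 / (72 × 1.2) × 0.85 = 5200.0 / 86.40 × 0.85 ≈ 51.2 mL/min
CrCl ≈ 51 mL/min → bracket 30–59 mL/min.
75% of 750 mg = 562.5 mg → 560 mg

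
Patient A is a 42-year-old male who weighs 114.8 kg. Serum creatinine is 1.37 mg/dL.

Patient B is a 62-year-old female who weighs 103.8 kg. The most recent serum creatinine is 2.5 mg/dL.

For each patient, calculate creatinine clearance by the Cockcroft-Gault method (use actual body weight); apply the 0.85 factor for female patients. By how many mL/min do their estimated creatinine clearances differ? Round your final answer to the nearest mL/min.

76 mL/min

Patient A: CrCl = (140 − 42) × 114.8 / (72 × 1.37) = 11250.4 / 98.64 ≈ 114.1 mL/min
Patient B: CrCl = (140 − 62) × 103.8 / (72 × 2.5) × 0.85 = 8096.4 / 180.00 × 0.85 ≈ 38.2 mL/min
|114.1 − 38.2| = 75.9 mL/min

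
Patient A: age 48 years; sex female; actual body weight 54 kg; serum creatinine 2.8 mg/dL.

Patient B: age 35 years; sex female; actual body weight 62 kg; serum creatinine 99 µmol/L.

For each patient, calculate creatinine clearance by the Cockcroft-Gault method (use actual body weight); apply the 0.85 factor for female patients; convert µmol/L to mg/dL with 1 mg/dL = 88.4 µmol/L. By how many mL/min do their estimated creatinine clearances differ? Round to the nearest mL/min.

48 mL/min

Patient A: CrCl = (140 − 48) × 54 / (72 × 2.8) × 0.85 = 4968.0 / 201.60 × 0.85 ≈ 20.9 mL/min
Patient B: SCr = 99 / 88.4 = 1.12 mg/dL
Patient B: CrCl = (140 − 35) × 62 / (72 × 1.12) × 0.85 = 6510.0 / 80.64 × 0.85 ≈ 68.6 mL/min
|20.9 − 68.6| = 47.7 mL/min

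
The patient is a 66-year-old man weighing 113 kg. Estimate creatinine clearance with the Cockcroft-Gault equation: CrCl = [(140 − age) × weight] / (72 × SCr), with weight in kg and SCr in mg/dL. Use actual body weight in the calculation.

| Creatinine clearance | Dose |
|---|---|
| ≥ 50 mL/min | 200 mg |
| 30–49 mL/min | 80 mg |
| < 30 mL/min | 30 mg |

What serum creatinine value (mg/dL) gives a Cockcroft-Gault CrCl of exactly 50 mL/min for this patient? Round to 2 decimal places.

2.32 mg/dL

Standard dose requires CrCl ≥ 50 mL/min.
Set (140 − 66) × 113 / (72 × SCr) = 50
SCr = (140 − 66) × 113 / (72 × 50) = 2.323 mg/dL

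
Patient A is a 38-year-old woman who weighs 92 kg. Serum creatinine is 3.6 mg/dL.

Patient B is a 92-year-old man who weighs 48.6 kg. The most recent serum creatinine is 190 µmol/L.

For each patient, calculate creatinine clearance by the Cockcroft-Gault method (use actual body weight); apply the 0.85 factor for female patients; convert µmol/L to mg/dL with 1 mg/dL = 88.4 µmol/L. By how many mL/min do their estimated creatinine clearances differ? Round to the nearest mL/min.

Patient A: CrCl = (140 − 38) × 92 / (72 × 3.6) × 0.85 = 9384.0 / 259.20 × 0.85 ≈ 30.8 mL/min
Patient B: SCr = 190 / 88.4 = 2.149 mg/dL
Patient B: CrCl = (140 − 92) × 48.6 / (72 × 2.149) = 2332.8 / 154.73 ≈ 15.1 mL/min
|30.8 − 15.1| = 15.7 mL/min

16 mL/min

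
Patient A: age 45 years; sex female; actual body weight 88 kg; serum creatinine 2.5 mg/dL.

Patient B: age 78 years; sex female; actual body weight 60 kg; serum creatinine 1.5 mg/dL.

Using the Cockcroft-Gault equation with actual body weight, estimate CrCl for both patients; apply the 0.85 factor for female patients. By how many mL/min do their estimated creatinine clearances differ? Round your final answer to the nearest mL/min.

10 mL/min

Patient A: CrCl = (140 − 45) × 88 / (72 × 2.5) × 0.85 = 8360.0 / 180.00 × 0.85 ≈ 39.5 mL/min
Patient B: CrCl = (140 − 78) × 60 / (72 × 1.5) × 0.85 = 3720.0 / 108.00 × 0.85 ≈ 29.3 mL/min
|39.5 − 29.3| = 10.2 mL/min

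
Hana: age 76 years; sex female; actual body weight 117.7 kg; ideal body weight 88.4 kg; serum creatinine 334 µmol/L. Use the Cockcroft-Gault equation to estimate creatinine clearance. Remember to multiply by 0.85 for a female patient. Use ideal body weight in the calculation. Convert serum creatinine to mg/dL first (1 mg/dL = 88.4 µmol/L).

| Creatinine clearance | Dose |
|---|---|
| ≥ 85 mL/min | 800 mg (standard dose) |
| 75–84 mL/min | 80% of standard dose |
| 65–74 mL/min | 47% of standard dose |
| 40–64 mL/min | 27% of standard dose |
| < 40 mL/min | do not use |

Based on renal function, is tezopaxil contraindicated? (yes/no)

yes

SCr = 334 / 88.4 = 3.778 mg/dL
CrCl = (140 − 76) × 88.4 / (72 × 3.778) × 0.85 = 5657.6 / 272.02 × 0.85 ≈ 17.7 mL/min
CrCl ≈ 18 mL/min, which is < 40 mL/min.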